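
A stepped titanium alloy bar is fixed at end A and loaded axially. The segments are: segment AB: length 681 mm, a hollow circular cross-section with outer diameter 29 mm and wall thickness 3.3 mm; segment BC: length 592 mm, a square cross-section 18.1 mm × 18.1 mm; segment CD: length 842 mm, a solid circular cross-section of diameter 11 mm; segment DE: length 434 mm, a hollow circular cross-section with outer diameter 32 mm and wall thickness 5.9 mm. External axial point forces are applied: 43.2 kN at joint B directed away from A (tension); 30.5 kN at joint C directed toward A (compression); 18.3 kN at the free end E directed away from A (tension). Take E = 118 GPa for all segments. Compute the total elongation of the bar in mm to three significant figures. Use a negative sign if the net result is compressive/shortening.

Internal axial forces (sectioning from the free end, tension +): N_DE = 18.3 kN, N_CD = 18.3 kN, N_BC = -12.2 kN, N_AB = 31 kN.
A_AB = 266.4 mm².
A_BC = 327.6 mm².
A_CD = 95.03 mm².
A_DE = 483.8 mm².
δ_AB = 31000·681/(266.4·118000) = 0.6715 mm
δ_BC = -12200·592/(327.6·118000) = -0.1868 mm
δ_CD = 18300·842/(95.03·118000) = 1.374 mm
δ_DE = 18300·434/(483.8·118000) = 0.1391 mm
δ = Σδ_i = 1.998 mm.

2.00 mm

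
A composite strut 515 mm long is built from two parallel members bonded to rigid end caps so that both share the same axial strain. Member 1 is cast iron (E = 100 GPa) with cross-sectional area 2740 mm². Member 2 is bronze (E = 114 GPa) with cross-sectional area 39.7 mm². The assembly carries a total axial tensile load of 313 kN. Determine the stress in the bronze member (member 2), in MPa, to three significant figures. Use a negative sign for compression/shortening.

128 MPa

Equal strain + equilibrium ⇒ each member carries load in proportion to AE: A₁E₁ = 274000000 N, A₂E₂ = 4526000 N, ΣAE = 278500000 N.
σ₂ = P·E₂/ΣAE = 313000·114000/278500000 = 128.1 MPa.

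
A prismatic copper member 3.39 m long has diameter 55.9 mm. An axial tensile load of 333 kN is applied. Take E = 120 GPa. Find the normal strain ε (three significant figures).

0.00113

A = 2454 mm².
σ = N/A = 135.7 MPa; ε = σ/E = 135.7/120000 = 1.131e-03.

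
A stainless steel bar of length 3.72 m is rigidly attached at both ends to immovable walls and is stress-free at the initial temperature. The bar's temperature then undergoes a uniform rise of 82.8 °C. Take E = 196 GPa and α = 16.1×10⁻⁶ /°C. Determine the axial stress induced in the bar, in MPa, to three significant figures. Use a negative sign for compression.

-261 MPa

Free thermal expansion αLΔT = 16.1e-6 · 3720 · 82.8 = 4.959 mm.
The walls impose strain ε = −(4.959)/3720 = -1.3331e-03; σ = Eε = 196000 · -1.3331e-03 = -261.3 MPa.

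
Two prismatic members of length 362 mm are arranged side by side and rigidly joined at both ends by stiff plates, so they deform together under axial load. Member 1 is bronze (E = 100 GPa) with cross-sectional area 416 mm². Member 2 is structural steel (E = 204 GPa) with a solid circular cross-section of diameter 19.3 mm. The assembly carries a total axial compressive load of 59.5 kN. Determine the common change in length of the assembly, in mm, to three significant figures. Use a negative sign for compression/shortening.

A_2 = 292.6 mm².
Equal strain + equilibrium ⇒ each member carries load in proportion to AE: A₁E₁ = 41600000 N, A₂E₂ = 59680000 N, ΣAE = 101300000 N.
δ = PL/ΣAE = -59500·362/101300000 = -0.2127 mm.

-0.213 mm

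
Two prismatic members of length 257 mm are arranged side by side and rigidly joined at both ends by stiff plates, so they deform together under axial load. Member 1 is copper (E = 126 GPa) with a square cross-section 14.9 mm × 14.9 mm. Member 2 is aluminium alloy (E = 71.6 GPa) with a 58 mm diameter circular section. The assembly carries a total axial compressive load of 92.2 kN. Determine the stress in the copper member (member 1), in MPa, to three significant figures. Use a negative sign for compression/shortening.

-53.5 MPa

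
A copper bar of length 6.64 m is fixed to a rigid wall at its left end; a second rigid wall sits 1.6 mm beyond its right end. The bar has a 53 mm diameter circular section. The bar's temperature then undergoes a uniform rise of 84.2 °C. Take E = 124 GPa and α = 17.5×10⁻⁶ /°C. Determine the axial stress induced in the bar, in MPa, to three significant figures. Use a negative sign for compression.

Free thermal expansion αLΔT = 17.5e-6 · 6640 · 84.2 = 9.784 mm.
The walls engage after the gap closes; constrained expansion = 9.784 − 1.6 = 8.184 mm.
The walls impose strain ε = −(8.184)/6640 = -1.2325e-03; σ = Eε = 124000 · -1.2325e-03 = -152.8 MPa.

-153 MPa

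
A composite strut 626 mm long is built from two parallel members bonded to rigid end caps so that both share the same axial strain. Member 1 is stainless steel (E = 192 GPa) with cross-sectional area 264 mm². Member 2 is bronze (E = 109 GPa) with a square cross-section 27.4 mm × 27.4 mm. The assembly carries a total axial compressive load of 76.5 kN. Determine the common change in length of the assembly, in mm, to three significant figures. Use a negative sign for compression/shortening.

-0.361 mm

A_2 = 750.8 mm².
Equal strain + equilibrium ⇒ each member carries load in proportion to AE: A₁E₁ = 50690000 N, A₂E₂ = 81830000 N, ΣAE = 132500000 N.
δ = PL/ΣAE = -76500·626/132500000 = -0.3614 mm.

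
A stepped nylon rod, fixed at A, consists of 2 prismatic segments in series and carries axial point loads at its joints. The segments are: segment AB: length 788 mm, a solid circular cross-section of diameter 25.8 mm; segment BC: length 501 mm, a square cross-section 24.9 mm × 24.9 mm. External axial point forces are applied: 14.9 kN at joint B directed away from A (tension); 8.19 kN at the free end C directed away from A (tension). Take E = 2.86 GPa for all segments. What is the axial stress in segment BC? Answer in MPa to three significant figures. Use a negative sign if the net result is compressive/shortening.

13.2 MPa

Internal axial forces (sectioning from the free end, tension +): N_BC = 8.19 kN, N_AB = 23.09 kN.
A_BC = 620 mm².
σ_BC = N_BC/A_BC = 8190/620 = 13.21 MPa.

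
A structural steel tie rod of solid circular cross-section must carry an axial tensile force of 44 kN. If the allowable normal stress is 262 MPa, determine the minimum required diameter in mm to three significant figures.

14.6 mm

Required area A ≥ P/σ_allow = 44000/262 = 167.9 mm².
For a solid circular section, d ≥ √(4A/π) = 14.62 mm.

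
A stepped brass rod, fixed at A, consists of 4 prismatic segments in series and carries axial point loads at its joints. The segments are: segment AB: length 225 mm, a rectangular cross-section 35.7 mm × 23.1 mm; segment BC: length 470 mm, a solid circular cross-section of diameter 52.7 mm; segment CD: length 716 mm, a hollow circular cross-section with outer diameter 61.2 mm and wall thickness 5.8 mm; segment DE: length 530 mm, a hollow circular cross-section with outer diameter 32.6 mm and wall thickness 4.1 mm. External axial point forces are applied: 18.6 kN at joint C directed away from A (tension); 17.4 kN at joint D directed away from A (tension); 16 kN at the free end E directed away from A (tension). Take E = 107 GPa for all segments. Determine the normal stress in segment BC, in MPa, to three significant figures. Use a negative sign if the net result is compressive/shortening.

Internal axial forces (sectioning from the free end, tension +): N_DE = 16 kN, N_CD = 33.4 kN, N_BC = 52 kN, N_AB = 52 kN.
A_BC = 2181 mm².
σ_BC = N_BC/A_BC = 52000/2181 = 23.84 MPa.

23.8 MPa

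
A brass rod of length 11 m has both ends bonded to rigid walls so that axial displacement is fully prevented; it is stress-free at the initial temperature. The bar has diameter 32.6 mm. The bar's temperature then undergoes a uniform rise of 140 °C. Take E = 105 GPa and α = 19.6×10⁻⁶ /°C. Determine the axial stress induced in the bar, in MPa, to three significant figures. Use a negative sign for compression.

-288 MPa

Free thermal expansion αLΔT = 19.6e-6 · 11000 · 140 = 30.18 mm.
The walls impose strain ε = −(30.18)/11000 = -2.7440e-03; σ = Eε = 105000 · -2.7440e-03 = -288.1 MPa.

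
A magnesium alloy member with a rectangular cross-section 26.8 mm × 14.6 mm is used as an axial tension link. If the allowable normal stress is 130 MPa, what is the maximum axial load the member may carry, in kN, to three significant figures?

50.9 kN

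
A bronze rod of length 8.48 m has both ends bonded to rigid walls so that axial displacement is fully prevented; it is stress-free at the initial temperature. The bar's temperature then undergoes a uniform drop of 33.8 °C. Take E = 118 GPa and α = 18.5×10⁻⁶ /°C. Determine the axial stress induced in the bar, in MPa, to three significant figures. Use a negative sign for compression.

73.8 MPa

Free thermal expansion αLΔT = 18.5e-6 · 8480 · -33.8 = -5.303 mm.
The walls impose strain ε = −(-5.303)/8480 = 6.2530e-04; σ = Eε = 118000 · 6.2530e-04 = 73.79 MPa.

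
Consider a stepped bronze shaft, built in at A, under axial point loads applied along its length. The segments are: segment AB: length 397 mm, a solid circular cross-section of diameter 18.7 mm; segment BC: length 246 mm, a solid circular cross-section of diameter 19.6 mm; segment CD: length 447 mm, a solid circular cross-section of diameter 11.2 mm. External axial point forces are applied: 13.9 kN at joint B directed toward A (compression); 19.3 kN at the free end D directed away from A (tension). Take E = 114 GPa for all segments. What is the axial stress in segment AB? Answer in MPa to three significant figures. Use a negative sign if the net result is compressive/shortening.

19.7 MPa

Internal axial forces (sectioning from the free end, tension +): N_CD = 19.3 kN, N_BC = 19.3 kN, N_AB = 5.4 kN.
A_AB = 274.6 mm².
σ_AB = N_AB/A_AB = 5400/274.6 = 19.66 MPa.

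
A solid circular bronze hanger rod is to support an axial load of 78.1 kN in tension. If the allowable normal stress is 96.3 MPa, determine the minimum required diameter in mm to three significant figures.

Required area A ≥ P/σ_allow = 78100/96.3 = 811 mm².
For a solid circular section, d ≥ √(4A/π) = 32.13 mm.

32.1 mm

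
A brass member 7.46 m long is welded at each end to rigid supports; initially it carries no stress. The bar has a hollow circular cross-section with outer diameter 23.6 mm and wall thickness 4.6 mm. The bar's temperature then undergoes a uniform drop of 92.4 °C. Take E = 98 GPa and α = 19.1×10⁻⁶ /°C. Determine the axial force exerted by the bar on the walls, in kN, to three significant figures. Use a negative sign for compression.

Free thermal expansion αLΔT = 19.1e-6 · 7460 · -92.4 = -13.17 mm.
The walls impose strain ε = −(-13.17)/7460 = 1.7648e-03; σ = Eε = 98000 · 1.7648e-03 = 173 MPa.
Wall reaction R = σ·A = 173·274.6 = 47490 N = 47.49 kN.

47.5 kN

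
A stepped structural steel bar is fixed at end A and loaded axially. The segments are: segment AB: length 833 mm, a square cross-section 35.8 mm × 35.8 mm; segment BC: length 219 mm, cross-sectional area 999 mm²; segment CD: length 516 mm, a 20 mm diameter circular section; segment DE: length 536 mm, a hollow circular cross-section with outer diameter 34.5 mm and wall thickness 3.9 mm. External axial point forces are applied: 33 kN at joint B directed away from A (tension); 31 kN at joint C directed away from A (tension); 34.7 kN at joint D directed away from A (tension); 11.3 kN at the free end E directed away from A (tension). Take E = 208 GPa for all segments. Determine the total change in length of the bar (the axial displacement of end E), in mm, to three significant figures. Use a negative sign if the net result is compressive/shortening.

0.866 mm

Internal axial forces (sectioning from the free end, tension +): N_DE = 11.3 kN, N_CD = 46 kN, N_BC = 77 kN, N_AB = 110 kN.
A_AB = 1282 mm².
A_CD = 314.2 mm².
A_DE = 374.9 mm².
δ_AB = 110000·833/(1282·208000) = 0.3437 mm
δ_BC = 77000·219/(999·208000) = 0.08115 mm
δ_CD = 46000·516/(314.2·208000) = 0.3632 mm
δ_DE = 11300·536/(374.9·208000) = 0.07767 mm
δ = Σδ_i = 0.8658 mm.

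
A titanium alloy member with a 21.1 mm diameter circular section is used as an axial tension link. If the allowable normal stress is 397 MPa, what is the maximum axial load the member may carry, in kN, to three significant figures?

139 kN

A = 349.7 mm².
P_max = σ_allow · A = 397 · 349.7 = 138800 N = 138.8 kN.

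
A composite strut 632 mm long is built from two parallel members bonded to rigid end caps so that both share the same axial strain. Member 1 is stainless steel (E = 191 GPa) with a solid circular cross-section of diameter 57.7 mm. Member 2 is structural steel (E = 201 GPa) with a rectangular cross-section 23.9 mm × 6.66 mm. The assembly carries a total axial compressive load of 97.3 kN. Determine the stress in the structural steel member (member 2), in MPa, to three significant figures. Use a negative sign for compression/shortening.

-36.8 MPa

A_1 = 2615 mm².
A_2 = 159.2 mm².
Equal strain + equilibrium ⇒ each member carries load in proportion to AE: A₁E₁ = 499400000 N, A₂E₂ = 31990000 N, ΣAE = 531400000 N.
σ₂ = P·E₂/ΣAE = -97300·201000/531400000 = -36.8 MPa.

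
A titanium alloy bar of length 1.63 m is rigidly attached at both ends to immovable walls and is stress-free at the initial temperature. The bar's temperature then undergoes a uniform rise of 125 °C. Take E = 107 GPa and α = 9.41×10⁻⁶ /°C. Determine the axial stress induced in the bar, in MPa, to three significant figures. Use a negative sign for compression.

Free thermal expansion αLΔT = 9.41e-6 · 1630 · 125 = 1.917 mm.
The walls impose strain ε = −(1.917)/1630 = -1.1762e-03; σ = Eε = 107000 · -1.1762e-03 = -125.9 MPa.

-126 MPa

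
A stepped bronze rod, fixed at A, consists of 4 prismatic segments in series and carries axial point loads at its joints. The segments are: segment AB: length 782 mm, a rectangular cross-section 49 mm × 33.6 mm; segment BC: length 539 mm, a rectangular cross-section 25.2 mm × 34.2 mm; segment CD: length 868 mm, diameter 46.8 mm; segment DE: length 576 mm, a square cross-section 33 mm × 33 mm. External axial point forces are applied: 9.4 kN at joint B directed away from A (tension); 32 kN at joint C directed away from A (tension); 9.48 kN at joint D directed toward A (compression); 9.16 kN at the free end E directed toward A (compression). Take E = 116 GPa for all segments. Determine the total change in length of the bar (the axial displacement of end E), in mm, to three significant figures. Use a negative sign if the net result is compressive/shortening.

Internal axial forces (sectioning from the free end, tension +): N_DE = -9.16 kN, N_CD = -18.64 kN, N_BC = 13.36 kN, N_AB = 22.76 kN.
A_AB = 1646 mm².
A_BC = 861.8 mm².
A_CD = 1720 mm².
A_DE = 1089 mm².
δ_AB = 22760·782/(1646·116000) = 0.09319 mm
δ_BC = 13360·539/(861.8·116000) = 0.07203 mm
δ_CD = -18640·868/(1720·116000) = -0.08108 mm
δ_DE = -9160·576/(1089·116000) = -0.04177 mm
δ = Σδ_i = 0.04237 mm.

0.0424 mm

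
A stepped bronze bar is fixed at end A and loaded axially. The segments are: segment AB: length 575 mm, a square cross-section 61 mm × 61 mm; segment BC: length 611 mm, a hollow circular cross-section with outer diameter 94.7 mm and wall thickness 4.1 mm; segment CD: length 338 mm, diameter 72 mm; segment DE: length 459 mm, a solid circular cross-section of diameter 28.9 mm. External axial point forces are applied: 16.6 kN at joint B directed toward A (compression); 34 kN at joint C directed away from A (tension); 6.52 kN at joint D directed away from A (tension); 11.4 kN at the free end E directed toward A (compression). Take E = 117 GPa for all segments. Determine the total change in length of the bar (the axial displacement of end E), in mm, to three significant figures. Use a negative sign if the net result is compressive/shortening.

0.0752 mm

Internal axial forces (sectioning from the free end, tension +): N_DE = -11.4 kN, N_CD = -4.88 kN, N_BC = 29.12 kN, N_AB = 12.52 kN.
A_AB = 3721 mm².
A_BC = 1167 mm².
A_CD = 4072 mm².
A_DE = 656 mm².
δ_AB = 12520·575/(3721·117000) = 0.01654 mm
δ_BC = 29120·611/(1167·117000) = 0.1303 mm
δ_CD = -4880·338/(4072·117000) = -0.003463 mm
δ_DE = -11400·459/(656·117000) = -0.06818 mm
δ = Σδ_i = 0.07521 mm.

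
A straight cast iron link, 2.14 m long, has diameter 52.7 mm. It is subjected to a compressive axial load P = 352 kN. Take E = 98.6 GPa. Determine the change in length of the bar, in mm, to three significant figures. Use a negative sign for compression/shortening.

-3.50 mm

A = 2181 mm².
δ_mech = NL/(AE) = -352000·2140/(2181·98600) = -3.502 mm.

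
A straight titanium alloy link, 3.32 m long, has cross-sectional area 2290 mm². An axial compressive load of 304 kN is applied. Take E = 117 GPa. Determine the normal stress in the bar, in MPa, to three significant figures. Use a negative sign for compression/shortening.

-133 MPa

σ = N/A = -304000/2290 = -132.8 MPa.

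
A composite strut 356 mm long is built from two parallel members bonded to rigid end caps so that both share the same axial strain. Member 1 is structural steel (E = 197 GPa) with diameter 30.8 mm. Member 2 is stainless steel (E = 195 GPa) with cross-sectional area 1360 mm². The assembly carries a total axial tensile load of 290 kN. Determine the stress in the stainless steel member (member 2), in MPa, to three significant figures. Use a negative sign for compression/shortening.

137 MPa

A_1 = 745.1 mm².
Equal strain + equilibrium ⇒ each member carries load in proportion to AE: A₁E₁ = 146800000 N, A₂E₂ = 265200000 N, ΣAE = 412000000 N.
σ₂ = P·E₂/ΣAE = 290000·195000/412000000 = 137.3 MPa.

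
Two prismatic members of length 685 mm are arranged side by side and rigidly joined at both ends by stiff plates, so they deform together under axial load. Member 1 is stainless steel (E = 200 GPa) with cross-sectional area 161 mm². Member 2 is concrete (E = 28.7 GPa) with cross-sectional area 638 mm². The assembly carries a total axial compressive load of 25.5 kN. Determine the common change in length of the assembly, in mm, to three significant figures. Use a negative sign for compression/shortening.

Equal strain + equilibrium ⇒ each member carries load in proportion to AE: A₁E₁ = 32200000 N, A₂E₂ = 18310000 N, ΣAE = 50510000 N.
δ = PL/ΣAE = -25500·685/50510000 = -0.3458 mm.

-0.346 mm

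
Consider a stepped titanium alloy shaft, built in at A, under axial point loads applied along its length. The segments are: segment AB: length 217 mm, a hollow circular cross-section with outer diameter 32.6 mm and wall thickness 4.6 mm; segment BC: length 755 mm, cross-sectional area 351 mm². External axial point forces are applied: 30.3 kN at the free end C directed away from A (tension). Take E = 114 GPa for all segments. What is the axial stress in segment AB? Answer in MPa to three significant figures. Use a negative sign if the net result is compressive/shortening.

Internal axial forces (sectioning from the free end, tension +): N_BC = 30.3 kN, N_AB = 30.3 kN.
A_AB = 404.6 mm².
σ_AB = N_AB/A_AB = 30300/404.6 = 74.88 MPa.

74.9 MPa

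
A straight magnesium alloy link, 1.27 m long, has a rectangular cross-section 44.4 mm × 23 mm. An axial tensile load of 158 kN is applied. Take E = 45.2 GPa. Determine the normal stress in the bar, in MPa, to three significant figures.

155 MPa

A = 1021 mm².
σ = N/A = 158000/1021 = 154.7 MPa.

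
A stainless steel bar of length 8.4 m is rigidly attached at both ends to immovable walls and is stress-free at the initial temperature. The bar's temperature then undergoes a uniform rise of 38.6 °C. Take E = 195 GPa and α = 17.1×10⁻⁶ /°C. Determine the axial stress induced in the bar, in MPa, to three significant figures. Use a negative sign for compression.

-129 MPa

Free thermal expansion αLΔT = 17.1e-6 · 8400 · 38.6 = 5.545 mm.
The walls impose strain ε = −(5.545)/8400 = -6.6006e-04; σ = Eε = 195000 · -6.6006e-04 = -128.7 MPa.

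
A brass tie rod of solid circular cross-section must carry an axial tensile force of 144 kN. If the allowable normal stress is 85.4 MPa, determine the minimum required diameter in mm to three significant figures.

46.3 mm

Required area A ≥ P/σ_allow = 144000/85.4 = 1686 mm².
For a solid circular section, d ≥ √(4A/π) = 46.33 mm.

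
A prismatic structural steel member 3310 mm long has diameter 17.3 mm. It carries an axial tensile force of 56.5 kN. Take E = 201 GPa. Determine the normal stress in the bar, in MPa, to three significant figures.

A = 235.1 mm².
σ = N/A = 56500/235.1 = 240.4 MPa.

240 MPa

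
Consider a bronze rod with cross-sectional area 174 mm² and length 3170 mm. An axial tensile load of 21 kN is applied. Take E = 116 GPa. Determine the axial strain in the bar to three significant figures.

0.00104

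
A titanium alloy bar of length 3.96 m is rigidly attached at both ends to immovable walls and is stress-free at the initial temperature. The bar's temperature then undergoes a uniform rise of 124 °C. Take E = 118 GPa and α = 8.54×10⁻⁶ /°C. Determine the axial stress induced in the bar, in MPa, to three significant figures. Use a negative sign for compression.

Free thermal expansion αLΔT = 8.54e-6 · 3960 · 124 = 4.193 mm.
The walls impose strain ε = −(4.193)/3960 = -1.0590e-03; σ = Eε = 118000 · -1.0590e-03 = -125 MPa.

-125 MPa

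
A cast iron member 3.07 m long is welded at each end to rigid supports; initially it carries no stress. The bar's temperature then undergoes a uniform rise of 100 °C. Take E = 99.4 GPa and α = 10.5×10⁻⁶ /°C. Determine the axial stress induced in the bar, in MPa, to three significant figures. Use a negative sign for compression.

-104 MPa

Free thermal expansion αLΔT = 10.5e-6 · 3070 · 100 = 3.223 mm.
The walls impose strain ε = −(3.223)/3070 = -1.0500e-03; σ = Eε = 99400 · -1.0500e-03 = -104.4 MPa.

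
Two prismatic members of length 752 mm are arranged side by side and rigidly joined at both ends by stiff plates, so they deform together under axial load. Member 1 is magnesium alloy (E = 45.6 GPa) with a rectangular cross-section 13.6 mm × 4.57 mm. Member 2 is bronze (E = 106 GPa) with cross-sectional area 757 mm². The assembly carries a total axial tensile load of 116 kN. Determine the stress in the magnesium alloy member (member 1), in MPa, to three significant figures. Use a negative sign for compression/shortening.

A_1 = 62.15 mm².
Equal strain + equilibrium ⇒ each member carries load in proportion to AE: A₁E₁ = 2834000 N, A₂E₂ = 80240000 N, ΣAE = 83080000 N.
σ₁ = P·E₁/ΣAE = 116000·45600/83080000 = 63.67 MPa.

63.7 MPa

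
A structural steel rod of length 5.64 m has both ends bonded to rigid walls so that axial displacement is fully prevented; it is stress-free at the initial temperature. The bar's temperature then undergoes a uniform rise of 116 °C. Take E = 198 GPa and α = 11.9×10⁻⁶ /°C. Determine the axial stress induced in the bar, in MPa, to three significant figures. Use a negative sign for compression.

Free thermal expansion αLΔT = 11.9e-6 · 5640 · 116 = 7.785 mm.
The walls impose strain ε = −(7.785)/5640 = -1.3804e-03; σ = Eε = 198000 · -1.3804e-03 = -273.3 MPa.

-273 MPa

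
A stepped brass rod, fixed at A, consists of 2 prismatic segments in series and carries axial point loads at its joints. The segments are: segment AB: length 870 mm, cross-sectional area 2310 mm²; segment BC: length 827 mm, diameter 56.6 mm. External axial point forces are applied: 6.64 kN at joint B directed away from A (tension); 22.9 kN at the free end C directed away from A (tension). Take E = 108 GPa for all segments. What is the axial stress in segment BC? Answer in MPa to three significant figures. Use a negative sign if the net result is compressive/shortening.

9.10 MPa

Internal axial forces (sectioning from the free end, tension +): N_BC = 22.9 kN, N_AB = 29.54 kN.
A_BC = 2516 mm².
σ_BC = N_BC/A_BC = 22900/2516 = 9.101 MPa.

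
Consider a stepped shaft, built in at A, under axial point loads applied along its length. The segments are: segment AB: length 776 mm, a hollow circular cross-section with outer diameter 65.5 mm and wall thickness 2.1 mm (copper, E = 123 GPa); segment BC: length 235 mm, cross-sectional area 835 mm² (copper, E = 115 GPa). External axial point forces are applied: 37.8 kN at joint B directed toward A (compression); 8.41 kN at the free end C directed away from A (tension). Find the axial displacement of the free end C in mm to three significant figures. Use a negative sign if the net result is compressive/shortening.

-0.423 mm

Internal axial forces (sectioning from the free end, tension +): N_BC = 8.41 kN, N_AB = -29.39 kN.
A_AB = 418.3 mm².
δ_AB = -29390·776/(418.3·123000) = -0.4433 mm
δ_BC = 8410·235/(835·115000) = 0.02058 mm
δ = Σδ_i = -0.4227 mm.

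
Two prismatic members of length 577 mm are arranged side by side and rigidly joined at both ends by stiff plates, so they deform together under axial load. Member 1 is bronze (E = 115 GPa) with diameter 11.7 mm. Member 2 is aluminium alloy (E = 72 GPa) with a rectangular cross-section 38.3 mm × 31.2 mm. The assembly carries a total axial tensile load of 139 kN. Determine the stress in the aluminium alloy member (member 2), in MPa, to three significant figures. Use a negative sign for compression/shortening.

102 MPa

A_1 = 107.5 mm².
A_2 = 1195 mm².
Equal strain + equilibrium ⇒ each member carries load in proportion to AE: A₁E₁ = 12360000 N, A₂E₂ = 86040000 N, ΣAE = 98400000 N.
σ₂ = P·E₂/ΣAE = 139000·72000/98400000 = 101.7 MPa.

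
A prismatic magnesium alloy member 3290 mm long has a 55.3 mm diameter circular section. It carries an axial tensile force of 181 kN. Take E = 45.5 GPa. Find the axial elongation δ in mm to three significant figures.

5.45 mm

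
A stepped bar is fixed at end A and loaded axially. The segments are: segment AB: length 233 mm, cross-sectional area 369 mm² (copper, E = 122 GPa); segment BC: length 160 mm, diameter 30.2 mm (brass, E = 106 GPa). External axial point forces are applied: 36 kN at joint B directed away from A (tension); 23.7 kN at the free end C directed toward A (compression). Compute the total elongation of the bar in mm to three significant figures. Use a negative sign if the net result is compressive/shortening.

Internal axial forces (sectioning from the free end, tension +): N_BC = -23.7 kN, N_AB = 12.3 kN.
A_BC = 716.3 mm².
δ_AB = 12300·233/(369·122000) = 0.06366 mm
δ_BC = -23700·160/(716.3·106000) = -0.04994 mm
δ = Σδ_i = 0.01372 mm.

0.0137 mm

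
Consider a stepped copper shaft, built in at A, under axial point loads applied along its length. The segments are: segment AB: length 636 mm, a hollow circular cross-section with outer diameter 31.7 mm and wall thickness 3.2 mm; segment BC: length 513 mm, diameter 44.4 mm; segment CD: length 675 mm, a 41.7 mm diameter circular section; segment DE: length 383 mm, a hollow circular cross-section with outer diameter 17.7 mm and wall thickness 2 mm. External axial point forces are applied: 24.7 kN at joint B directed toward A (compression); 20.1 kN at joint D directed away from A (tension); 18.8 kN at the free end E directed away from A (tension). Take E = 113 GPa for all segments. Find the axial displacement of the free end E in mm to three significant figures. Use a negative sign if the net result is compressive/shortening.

1.21 mm

Internal axial forces (sectioning from the free end, tension +): N_DE = 18.8 kN, N_CD = 38.9 kN, N_BC = 38.9 kN, N_AB = 14.2 kN.
A_AB = 286.5 mm².
A_BC = 1548 mm².
A_CD = 1366 mm².
A_DE = 98.65 mm².
δ_AB = 14200·636/(286.5·113000) = 0.2789 mm
δ_BC = 38900·513/(1548·113000) = 0.1141 mm
δ_CD = 38900·675/(1366·113000) = 0.1701 mm
δ_DE = 18800·383/(98.65·113000) = 0.6459 mm
δ = Σδ_i = 1.209 mm.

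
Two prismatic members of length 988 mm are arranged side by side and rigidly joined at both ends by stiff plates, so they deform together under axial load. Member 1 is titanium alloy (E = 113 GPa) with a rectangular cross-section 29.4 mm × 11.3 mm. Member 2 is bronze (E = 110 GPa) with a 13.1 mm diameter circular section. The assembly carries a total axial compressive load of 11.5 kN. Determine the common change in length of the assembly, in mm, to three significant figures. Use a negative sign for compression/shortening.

-0.217 mm

A_1 = 332.2 mm².
A_2 = 134.8 mm².
Equal strain + equilibrium ⇒ each member carries load in proportion to AE: A₁E₁ = 37540000 N, A₂E₂ = 14830000 N, ΣAE = 52370000 N.
δ = PL/ΣAE = -11500·988/52370000 = -0.217 mm.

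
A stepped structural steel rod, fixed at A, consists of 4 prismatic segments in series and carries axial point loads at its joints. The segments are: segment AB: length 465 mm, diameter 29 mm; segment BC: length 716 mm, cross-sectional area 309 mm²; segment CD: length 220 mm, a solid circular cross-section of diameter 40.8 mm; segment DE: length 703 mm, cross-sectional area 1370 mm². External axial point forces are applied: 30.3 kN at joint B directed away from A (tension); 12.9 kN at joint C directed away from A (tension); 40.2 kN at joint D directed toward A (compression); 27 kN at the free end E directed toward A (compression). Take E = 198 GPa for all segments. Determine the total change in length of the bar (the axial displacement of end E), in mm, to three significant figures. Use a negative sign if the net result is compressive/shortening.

Internal axial forces (sectioning from the free end, tension +): N_DE = -27 kN, N_CD = -67.2 kN, N_BC = -54.3 kN, N_AB = -24 kN.
A_AB = 660.5 mm².
A_CD = 1307 mm².
δ_AB = -24000·465/(660.5·198000) = -0.08533 mm
δ_BC = -54300·716/(309·198000) = -0.6355 mm
δ_CD = -67200·220/(1307·198000) = -0.05711 mm
δ_DE = -27000·703/(1370·198000) = -0.06997 mm
δ = Σδ_i = -0.8479 mm.

-0.848 mm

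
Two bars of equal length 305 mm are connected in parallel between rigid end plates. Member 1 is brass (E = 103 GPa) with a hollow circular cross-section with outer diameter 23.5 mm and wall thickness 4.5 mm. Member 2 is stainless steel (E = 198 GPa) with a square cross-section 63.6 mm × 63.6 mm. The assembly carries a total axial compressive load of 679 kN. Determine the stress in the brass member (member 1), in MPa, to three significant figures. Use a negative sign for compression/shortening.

A_1 = 268.6 mm².
A_2 = 4045 mm².
Equal strain + equilibrium ⇒ each member carries load in proportion to AE: A₁E₁ = 27670000 N, A₂E₂ = 800900000 N, ΣAE = 828600000 N.
σ₁ = P·E₁/ΣAE = -679000·103000/828600000 = -84.41 MPa.

-84.4 MPa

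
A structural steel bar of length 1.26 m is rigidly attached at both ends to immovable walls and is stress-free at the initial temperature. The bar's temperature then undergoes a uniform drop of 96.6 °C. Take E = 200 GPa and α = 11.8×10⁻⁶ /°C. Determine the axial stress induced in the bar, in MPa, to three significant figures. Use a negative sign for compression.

Free thermal expansion αLΔT = 11.8e-6 · 1260 · -96.6 = -1.436 mm.
The walls impose strain ε = −(-1.436)/1260 = 1.1399e-03; σ = Eε = 200000 · 1.1399e-03 = 228 MPa.

228 MPa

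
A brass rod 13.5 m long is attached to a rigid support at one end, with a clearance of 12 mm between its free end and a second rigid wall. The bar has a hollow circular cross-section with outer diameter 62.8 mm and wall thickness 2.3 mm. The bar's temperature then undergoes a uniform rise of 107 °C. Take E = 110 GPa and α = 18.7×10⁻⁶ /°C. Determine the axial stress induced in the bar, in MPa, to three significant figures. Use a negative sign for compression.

-122 MPa

Free thermal expansion αLΔT = 18.7e-6 · 13500 · 107 = 27.01 mm.
The walls engage after the gap closes; constrained expansion = 27.01 − 12 = 15.01 mm.
The walls impose strain ε = −(15.01)/13500 = -1.1120e-03; σ = Eε = 110000 · -1.1120e-03 = -122.3 MPa.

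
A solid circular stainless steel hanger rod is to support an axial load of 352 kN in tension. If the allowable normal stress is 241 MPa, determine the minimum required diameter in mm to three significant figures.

43.1 mm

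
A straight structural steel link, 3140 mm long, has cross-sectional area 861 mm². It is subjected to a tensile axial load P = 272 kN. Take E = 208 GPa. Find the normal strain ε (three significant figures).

σ = N/A = 315.9 MPa; ε = σ/E = 315.9/208000 = 1.519e-03.

0.00152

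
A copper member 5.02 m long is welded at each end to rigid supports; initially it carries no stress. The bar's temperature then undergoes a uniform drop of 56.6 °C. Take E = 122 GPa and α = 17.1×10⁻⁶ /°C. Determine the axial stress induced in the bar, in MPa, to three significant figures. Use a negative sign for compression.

118 MPa

Free thermal expansion αLΔT = 17.1e-6 · 5020 · -56.6 = -4.859 mm.
The walls impose strain ε = −(-4.859)/5020 = 9.6786e-04; σ = Eε = 122000 · 9.6786e-04 = 118.1 MPa.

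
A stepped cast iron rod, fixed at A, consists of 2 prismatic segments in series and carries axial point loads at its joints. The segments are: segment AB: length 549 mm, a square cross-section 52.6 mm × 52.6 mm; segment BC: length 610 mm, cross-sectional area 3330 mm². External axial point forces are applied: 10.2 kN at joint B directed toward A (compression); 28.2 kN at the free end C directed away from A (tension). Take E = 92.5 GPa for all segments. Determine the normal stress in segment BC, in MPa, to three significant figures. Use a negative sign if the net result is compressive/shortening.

8.47 MPa

Internal axial forces (sectioning from the free end, tension +): N_BC = 28.2 kN, N_AB = 18 kN.
σ_BC = N_BC/A_BC = 28200/3330 = 8.468 MPa.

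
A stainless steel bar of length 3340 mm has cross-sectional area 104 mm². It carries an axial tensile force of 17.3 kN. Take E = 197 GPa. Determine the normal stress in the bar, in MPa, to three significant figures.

166 MPa

σ = N/A = 17300/104 = 166.3 MPa.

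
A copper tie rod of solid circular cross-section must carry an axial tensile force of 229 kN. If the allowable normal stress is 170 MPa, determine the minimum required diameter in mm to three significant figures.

Required area A ≥ P/σ_allow = 229000/170 = 1347 mm².
For a solid circular section, d ≥ √(4A/π) = 41.41 mm.

41.4 mm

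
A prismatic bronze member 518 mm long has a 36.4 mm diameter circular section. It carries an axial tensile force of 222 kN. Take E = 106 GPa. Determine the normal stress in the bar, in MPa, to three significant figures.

A = 1041 mm².
σ = N/A = 222000/1041 = 213.3 MPa.

213 MPa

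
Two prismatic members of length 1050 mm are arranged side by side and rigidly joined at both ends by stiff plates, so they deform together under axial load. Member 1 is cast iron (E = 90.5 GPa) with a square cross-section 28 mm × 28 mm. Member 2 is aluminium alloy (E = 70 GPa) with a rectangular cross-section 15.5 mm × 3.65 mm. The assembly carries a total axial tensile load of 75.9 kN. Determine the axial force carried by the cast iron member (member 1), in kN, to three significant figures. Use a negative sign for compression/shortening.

A_1 = 784 mm².
A_2 = 56.57 mm².
Equal strain + equilibrium ⇒ each member carries load in proportion to AE: A₁E₁ = 70950000 N, A₂E₂ = 3960000 N, ΣAE = 74910000 N.
F₁ = P·A₁E₁/ΣAE = 75900·70950000/74910000 = 71890 N.

71.9 kN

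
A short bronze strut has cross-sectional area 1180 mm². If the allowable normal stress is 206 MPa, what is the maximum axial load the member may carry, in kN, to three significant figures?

243 kN

P_max = σ_allow · A = 206 · 1180 = 243100 N = 243.1 kN.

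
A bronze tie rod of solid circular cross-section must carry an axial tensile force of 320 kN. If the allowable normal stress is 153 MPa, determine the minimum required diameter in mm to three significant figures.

51.6 mm

Required area A ≥ P/σ_allow = 320000/153 = 2092 mm².
For a solid circular section, d ≥ √(4A/π) = 51.6 mm.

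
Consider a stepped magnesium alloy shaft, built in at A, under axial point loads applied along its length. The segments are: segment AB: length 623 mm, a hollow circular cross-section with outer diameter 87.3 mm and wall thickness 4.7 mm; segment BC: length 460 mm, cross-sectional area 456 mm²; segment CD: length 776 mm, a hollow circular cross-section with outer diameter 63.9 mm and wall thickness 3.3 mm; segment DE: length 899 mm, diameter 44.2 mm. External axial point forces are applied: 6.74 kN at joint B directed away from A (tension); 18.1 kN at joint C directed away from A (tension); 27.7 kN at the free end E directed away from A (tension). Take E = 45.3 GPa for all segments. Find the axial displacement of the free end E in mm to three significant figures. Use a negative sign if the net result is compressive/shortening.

2.73 mm

Internal axial forces (sectioning from the free end, tension +): N_DE = 27.7 kN, N_CD = 27.7 kN, N_BC = 45.8 kN, N_AB = 52.54 kN.
A_AB = 1220 mm².
A_CD = 628.3 mm².
A_DE = 1534 mm².
δ_AB = 52540·623/(1220·45300) = 0.5925 mm
δ_BC = 45800·460/(456·45300) = 1.02 mm
δ_CD = 27700·776/(628.3·45300) = 0.7553 mm
δ_DE = 27700·899/(1534·45300) = 0.3583 mm
δ = Σδ_i = 2.726 mm.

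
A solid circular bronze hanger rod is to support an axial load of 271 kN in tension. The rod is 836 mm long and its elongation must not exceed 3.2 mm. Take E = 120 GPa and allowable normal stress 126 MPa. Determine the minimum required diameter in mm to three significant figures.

Required area A ≥ P/σ_allow = 271000/126 = 2151 mm².
For a solid circular section, d ≥ √(4A/π) = 52.33 mm.
Elongation limit: A ≥ PL/(Eδ_allow) = 271000·836/(120000·3.2) = 590 mm² ⇒ d ≥ 27.41 mm.
The stress limit governs.

52.3 mm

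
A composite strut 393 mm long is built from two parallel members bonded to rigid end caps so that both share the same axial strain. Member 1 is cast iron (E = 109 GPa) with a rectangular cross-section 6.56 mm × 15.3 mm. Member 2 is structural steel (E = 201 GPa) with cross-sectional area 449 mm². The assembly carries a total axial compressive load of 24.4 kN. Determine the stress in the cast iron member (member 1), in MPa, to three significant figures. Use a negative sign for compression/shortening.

-26.3 MPa

A_1 = 100.4 mm².
Equal strain + equilibrium ⇒ each member carries load in proportion to AE: A₁E₁ = 10940000 N, A₂E₂ = 90250000 N, ΣAE = 101200000 N.
σ₁ = P·E₁/ΣAE = -24400·109000/101200000 = -26.28 MPa.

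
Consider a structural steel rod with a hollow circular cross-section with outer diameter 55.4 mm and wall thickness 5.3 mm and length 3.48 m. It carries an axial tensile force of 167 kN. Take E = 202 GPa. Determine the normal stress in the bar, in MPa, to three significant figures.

A = 834.2 mm².
σ = N/A = 167000/834.2 = 200.2 MPa.

200 MPa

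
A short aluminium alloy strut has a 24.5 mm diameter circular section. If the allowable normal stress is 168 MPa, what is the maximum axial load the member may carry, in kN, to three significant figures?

A = 471.4 mm².
P_max = σ_allow · A = 168 · 471.4 = 79200 N = 79.2 kN.

79.2 kN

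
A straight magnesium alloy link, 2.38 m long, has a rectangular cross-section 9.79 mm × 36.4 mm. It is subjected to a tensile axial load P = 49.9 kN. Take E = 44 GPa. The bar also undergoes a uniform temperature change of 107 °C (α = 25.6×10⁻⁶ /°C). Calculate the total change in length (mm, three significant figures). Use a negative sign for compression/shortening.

A = 356.4 mm².
δ_mech = NL/(AE) = 49900·2380/(356.4·44000) = 7.574 mm.
δ_thermal = αLΔT = 25.6e-6·2380·107 = 6.519 mm.
δ = δ_mech + δ_thermal = 14.09 mm.

14.1 mm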